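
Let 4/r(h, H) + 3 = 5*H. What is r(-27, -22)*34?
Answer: -136/113 ≈ -1.2035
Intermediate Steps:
r(h, H) = 4/(-3 + 5*H)
r(-27, -22)*34 = (4/(-3 + 5*(-22)))*34 = (4/(-3 - 110))*34 = (4/(-113))*34 = (4*(-1/113))*34 = -4/113*34 = -136/113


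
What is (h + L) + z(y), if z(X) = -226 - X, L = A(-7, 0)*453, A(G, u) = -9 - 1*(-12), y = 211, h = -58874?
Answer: -57952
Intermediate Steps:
A(G, u) = 3 (A(G, u) = -9 + 12 = 3)
L = 1359 (L = 3*453 = 1359)
(h + L) + z(y) = (-58874 + 1359) + (-226 - 1*211) = -57515 + (-226 - 211) = -57515 - 437 = -57952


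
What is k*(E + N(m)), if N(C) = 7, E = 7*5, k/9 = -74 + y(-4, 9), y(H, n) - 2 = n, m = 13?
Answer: -23814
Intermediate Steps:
y(H, n) = 2 + n
k = -567 (k = 9*(-74 + (2 + 9)) = 9*(-74 + 11) = 9*(-63) = -567)
E = 35
k*(E + N(m)) = -567*(35 + 7) = -567*42 = -23814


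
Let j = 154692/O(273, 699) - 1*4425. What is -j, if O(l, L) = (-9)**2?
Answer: 22637/9 ≈ 2515.2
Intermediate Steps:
O(l, L) = 81
j = -22637/9 (j = 154692/81 - 1*4425 = 154692*(1/81) - 4425 = 17188/9 - 4425 = -22637/9 ≈ -2515.2)
-j = -1*(-22637/9) = 22637/9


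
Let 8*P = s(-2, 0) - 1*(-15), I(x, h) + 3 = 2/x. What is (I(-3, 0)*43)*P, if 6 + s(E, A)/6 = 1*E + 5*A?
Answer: 5203/8 ≈ 650.38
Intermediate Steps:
s(E, A) = -36 + 6*E + 30*A (s(E, A) = -36 + 6*(1*E + 5*A) = -36 + 6*(E + 5*A) = -36 + (6*E + 30*A) = -36 + 6*E + 30*A)
I(x, h) = -3 + 2/x
P = -33/8 (P = ((-36 + 6*(-2) + 30*0) - 1*(-15))/8 = ((-36 - 12 + 0) + 15)/8 = (-48 + 15)/8 = (⅛)*(-33) = -33/8 ≈ -4.1250)
(I(-3, 0)*43)*P = ((-3 + 2/(-3))*43)*(-33/8) = ((-3 + 2*(-⅓))*43)*(-33/8) = ((-3 - ⅔)*43)*(-33/8) = -11/3*43*(-33/8) = -473/3*(-33/8) = 5203/8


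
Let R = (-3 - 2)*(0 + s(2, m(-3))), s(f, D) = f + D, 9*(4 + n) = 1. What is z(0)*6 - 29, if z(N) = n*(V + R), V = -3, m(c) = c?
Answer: -227/3 ≈ -75.667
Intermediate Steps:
n = -35/9 (n = -4 + (⅑)*1 = -4 + ⅑ = -35/9 ≈ -3.8889)
s(f, D) = D + f
R = 5 (R = (-3 - 2)*(0 + (-3 + 2)) = -5*(0 - 1) = -5*(-1) = 5)
z(N) = -70/9 (z(N) = -35*(-3 + 5)/9 = -35/9*2 = -70/9)
z(0)*6 - 29 = -70/9*6 - 29 = -140/3 - 29 = -227/3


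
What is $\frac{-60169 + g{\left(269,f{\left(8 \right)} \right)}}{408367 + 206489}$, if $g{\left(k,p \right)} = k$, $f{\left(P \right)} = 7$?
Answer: $- \frac{14975}{153714} \approx -0.097421$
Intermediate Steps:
$\frac{-60169 + g{\left(269,f{\left(8 \right)} \right)}}{408367 + 206489} = \frac{-60169 + 269}{408367 + 206489} = - \frac{59900}{614856} = \left(-59900\right) \frac{1}{614856} = - \frac{14975}{153714}$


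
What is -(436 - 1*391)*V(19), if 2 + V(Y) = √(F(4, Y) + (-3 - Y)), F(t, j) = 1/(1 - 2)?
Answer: 90 - 45*I*√23 ≈ 90.0 - 215.81*I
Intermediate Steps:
F(t, j) = -1 (F(t, j) = 1/(-1) = -1)
V(Y) = -2 + √(-4 - Y) (V(Y) = -2 + √(-1 + (-3 - Y)) = -2 + √(-4 - Y))
-(436 - 1*391)*V(19) = -(436 - 1*391)*(-2 + √(-4 - 1*19)) = -(436 - 391)*(-2 + √(-4 - 19)) = -45*(-2 + √(-23)) = -45*(-2 + I*√23) = -(-90 + 45*I*√23) = 90 - 45*I*√23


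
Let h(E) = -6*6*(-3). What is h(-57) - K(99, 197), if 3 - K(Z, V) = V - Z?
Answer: 203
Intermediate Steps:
K(Z, V) = 3 + Z - V (K(Z, V) = 3 - (V - Z) = 3 + (Z - V) = 3 + Z - V)
h(E) = 108 (h(E) = -36*(-3) = 108)
h(-57) - K(99, 197) = 108 - (3 + 99 - 1*197) = 108 - (3 + 99 - 197) = 108 - 1*(-95) = 108 + 95 = 203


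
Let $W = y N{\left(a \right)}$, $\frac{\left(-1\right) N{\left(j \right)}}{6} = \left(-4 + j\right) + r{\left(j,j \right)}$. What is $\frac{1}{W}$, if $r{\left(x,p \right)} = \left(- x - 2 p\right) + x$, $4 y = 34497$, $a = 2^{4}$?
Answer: $\frac{1}{1034910} \approx 9.6627 \cdot 10^{-7}$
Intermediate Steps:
$a = 16$
$y = \frac{34497}{4}$ ($y = \frac{1}{4} \cdot 34497 = \frac{34497}{4} \approx 8624.3$)
$r{\left(x,p \right)} = - 2 p$
$N{\left(j \right)} = 24 + 6 j$ ($N{\left(j \right)} = - 6 \left(\left(-4 + j\right) - 2 j\right) = - 6 \left(-4 - j\right) = 24 + 6 j$)
$W = 1034910$ ($W = \frac{34497 \left(24 + 6 \cdot 16\right)}{4} = \frac{34497 \left(24 + 96\right)}{4} = \frac{34497}{4} \cdot 120 = 1034910$)
$\frac{1}{W} = \frac{1}{1034910}$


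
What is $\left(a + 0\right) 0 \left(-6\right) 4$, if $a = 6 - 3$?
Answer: $0$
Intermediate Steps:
$a = 3$ ($a = 6 - 3 = 3$)
$\left(a + 0\right) 0 \left(-6\right) 4 = \left(3 + 0\right) 0 \left(-6\right) 4 = 3 \cdot 0 \left(-6\right) 4 = 0 \left(-6\right) 4 = 0 \cdot 4 = 0$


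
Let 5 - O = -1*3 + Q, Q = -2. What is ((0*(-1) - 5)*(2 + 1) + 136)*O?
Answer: 1210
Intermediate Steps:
O = 10 (O = 5 - (-1*3 - 2) = 5 - (-3 - 2) = 5 - 1*(-5) = 5 + 5 = 10)
((0*(-1) - 5)*(2 + 1) + 136)*O = ((0*(-1) - 5)*(2 + 1) + 136)*10 = ((0 - 5)*3 + 136)*10 = (-5*3 + 136)*10 = (-15 + 136)*10 = 121*10 = 1210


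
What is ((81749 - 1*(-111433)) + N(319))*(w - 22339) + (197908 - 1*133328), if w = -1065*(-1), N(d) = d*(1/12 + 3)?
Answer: -24783684239/6 ≈ -4.1306e+9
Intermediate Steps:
N(d) = 37*d/12 (N(d) = d*(1/12 + 3) = d*(37/12) = 37*d/12)
w = 1065
((81749 - 1*(-111433)) + N(319))*(w - 22339) + (197908 - 1*133328) = ((81749 - 1*(-111433)) + (37/12)*319)*(1065 - 22339) + (197908 - 1*133328) = ((81749 + 111433) + 11803/12)*(-21274) + (197908 - 133328) = (193182 + 11803/12)*(-21274) + 64580 = (2329987/12)*(-21274) + 64580 = -24784071719/6 + 64580 = -24783684239/6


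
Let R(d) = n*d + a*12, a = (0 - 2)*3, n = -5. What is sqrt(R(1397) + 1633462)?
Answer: sqrt(1626405) ≈ 1275.3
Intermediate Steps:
a = -6 (a = -2*3 = -6)
R(d) = -72 - 5*d (R(d) = -5*d - 6*12 = -5*d - 72 = -72 - 5*d)
sqrt(R(1397) + 1633462) = sqrt((-72 - 5*1397) + 1633462) = sqrt((-72 - 6985) + 1633462) = sqrt(-7057 + 1633462) = sqrt(1626405)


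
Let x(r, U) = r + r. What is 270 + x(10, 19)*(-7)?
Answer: 130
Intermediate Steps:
x(r, U) = 2*r
270 + x(10, 19)*(-7) = 270 + (2*10)*(-7) = 270 + 20*(-7) = 270 - 140 = 130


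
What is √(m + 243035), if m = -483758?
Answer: 3*I*√26747 ≈ 490.64*I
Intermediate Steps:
√(m + 243035) = √(-483758 + 243035) = √(-240723) = 3*I*√26747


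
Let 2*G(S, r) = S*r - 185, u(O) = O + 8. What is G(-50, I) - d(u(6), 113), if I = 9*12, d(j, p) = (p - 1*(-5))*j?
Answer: -8889/2 ≈ -4444.5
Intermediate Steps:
u(O) = 8 + O
d(j, p) = j*(5 + p) (d(j, p) = (p + 5)*j = (5 + p)*j = j*(5 + p))
I = 108
G(S, r) = -185/2 + S*r/2 (G(S, r) = (S*r - 185)/2 = (-185 + S*r)/2 = -185/2 + S*r/2)
G(-50, I) - d(u(6), 113) = (-185/2 + (½)*(-50)*108) - (8 + 6)*(5 + 113) = (-185/2 - 2700) - 14*118 = -5585/2 - 1*1652 = -5585/2 - 1652 = -8889/2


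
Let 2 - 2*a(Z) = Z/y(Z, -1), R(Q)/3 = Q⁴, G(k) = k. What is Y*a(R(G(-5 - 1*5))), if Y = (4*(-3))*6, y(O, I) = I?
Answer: -1080072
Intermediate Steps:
R(Q) = 3*Q⁴
Y = -72 (Y = -12*6 = -72)
a(Z) = 1 + Z/2 (a(Z) = 1 - Z/(2*(-1)) = 1 - Z*(-1)/2 = 1 - (-1)*Z/2 = 1 + Z/2)
Y*a(R(G(-5 - 1*5))) = -72*(1 + (3*(-5 - 1*5)⁴)/2) = -72*(1 + (3*(-5 - 5)⁴)/2) = -72*(1 + (3*(-10)⁴)/2) = -72*(1 + (3*10000)/2) = -72*(1 + (½)*30000) = -72*(1 + 15000) = -72*15001 = -1080072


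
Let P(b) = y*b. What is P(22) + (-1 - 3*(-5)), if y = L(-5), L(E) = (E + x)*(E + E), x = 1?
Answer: 894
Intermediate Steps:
L(E) = 2*E*(1 + E) (L(E) = (E + 1)*(E + E) = (1 + E)*(2*E) = 2*E*(1 + E))
y = 40 (y = 2*(-5)*(1 - 5) = 2*(-5)*(-4) = 40)
P(b) = 40*b
P(22) + (-1 - 3*(-5)) = 40*22 + (-1 - 3*(-5)) = 880 + (-1 + 15) = 880 + 14 = 894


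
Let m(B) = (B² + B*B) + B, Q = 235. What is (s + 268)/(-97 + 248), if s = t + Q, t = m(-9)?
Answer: 656/151 ≈ 4.3444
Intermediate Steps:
m(B) = B + 2*B² (m(B) = (B² + B²) + B = 2*B² + B = B + 2*B²)
t = 153 (t = -9*(1 + 2*(-9)) = -9*(1 - 18) = -9*(-17) = 153)
s = 388 (s = 153 + 235 = 388)
(s + 268)/(-97 + 248) = (388 + 268)/(-97 + 248) = 656/151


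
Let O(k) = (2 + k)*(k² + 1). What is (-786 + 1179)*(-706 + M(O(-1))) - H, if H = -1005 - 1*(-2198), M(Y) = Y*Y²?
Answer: -275507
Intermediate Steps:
O(k) = (1 + k²)*(2 + k) (O(k) = (2 + k)*(1 + k²) = (1 + k²)*(2 + k))
M(Y) = Y³
H = 1193 (H = -1005 + 2198 = 1193)
(-786 + 1179)*(-706 + M(O(-1))) - H = (-786 + 1179)*(-706 + (2 - 1 + (-1)³ + 2*(-1)²)³) - 1*1193 = 393*(-706 + (2 - 1 - 1 + 2*1)³) - 1193 = 393*(-706 + (2 - 1 - 1 + 2)³) - 1193 = 393*(-706 + 2³) - 1193 = 393*(-706 + 8) - 1193 = 393*(-698) - 1193 = -274314 - 1193 = -275507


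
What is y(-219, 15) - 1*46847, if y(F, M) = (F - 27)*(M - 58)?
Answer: -36269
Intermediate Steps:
y(F, M) = (-58 + M)*(-27 + F) (y(F, M) = (-27 + F)*(-58 + M) = (-58 + M)*(-27 + F))
y(-219, 15) - 1*46847 = (1566 - 58*(-219) - 27*15 - 219*15) - 1*46847 = (1566 + 12702 - 405 - 3285) - 46847 = 10578 - 46847 = -36269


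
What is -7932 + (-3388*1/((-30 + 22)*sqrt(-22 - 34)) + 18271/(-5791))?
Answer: -45952483/5791 - 121*I*sqrt(14)/8 ≈ -7935.2 - 56.593*I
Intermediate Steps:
-7932 + (-3388*1/((-30 + 22)*sqrt(-22 - 34)) + 18271/(-5791)) = -7932 + (-3388*I*sqrt(14)/224 + 18271*(-1/5791)) = -7932 + (-3388*I*sqrt(14)/224 - 18271/5791) = -7932 + (-121*I*sqrt(14)/8 - 18271/5791) = -7932 + (-18271/5791 - 121*I*sqrt(14)/8) = -45952483/5791 - 121*I*sqrt(14)/8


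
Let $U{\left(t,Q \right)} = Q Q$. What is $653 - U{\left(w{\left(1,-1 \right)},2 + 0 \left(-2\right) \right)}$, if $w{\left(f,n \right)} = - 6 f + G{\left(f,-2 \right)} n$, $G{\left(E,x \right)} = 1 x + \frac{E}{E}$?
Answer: $649$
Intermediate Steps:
$G{\left(E,x \right)} = 1 + x$ ($G{\left(E,x \right)} = x + 1 = 1 + x$)
$w{\left(f,n \right)} = - n - 6 f$ ($w{\left(f,n \right)} = - 6 f + \left(1 - 2\right) n = - 6 f - n = - n - 6 f$)
$U{\left(t,Q \right)} = Q^{2}$
$653 - U{\left(w{\left(1,-1 \right)},2 + 0 \left(-2\right) \right)} = 653 - \left(2 + 0 \left(-2\right)\right)^{2} = 653 - \left(2 + 0\right)^{2} = 653 - 2^{2} = 653 - 4 = 649$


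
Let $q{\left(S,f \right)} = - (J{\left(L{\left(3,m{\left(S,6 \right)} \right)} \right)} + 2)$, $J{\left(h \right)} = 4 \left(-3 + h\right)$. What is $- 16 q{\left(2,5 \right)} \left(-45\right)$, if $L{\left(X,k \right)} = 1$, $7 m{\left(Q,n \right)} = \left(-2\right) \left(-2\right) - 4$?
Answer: $4320$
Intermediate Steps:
$m{\left(Q,n \right)} = 0$ ($m{\left(Q,n \right)} = \frac{\left(-2\right) \left(-2\right) - 4}{7} = \frac{4 - 4}{7} = \frac{1}{7} \cdot 0 = 0$)
$J{\left(h \right)} = -12 + 4 h$
$q{\left(S,f \right)} = 6$ ($q{\left(S,f \right)} = - (\left(-12 + 4 \cdot 1\right) + 2) = - (\left(-12 + 4\right) + 2) = - (-8 + 2) = \left(-1\right) \left(-6\right) = 6$)
$- 16 q{\left(2,5 \right)} \left(-45\right) = \left(-16\right) 6 \left(-45\right) = \left(-96\right) \left(-45\right) = 4320$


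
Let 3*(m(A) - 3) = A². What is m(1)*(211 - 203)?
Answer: 80/3 ≈ 26.667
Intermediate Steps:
m(A) = 3 + A²/3
m(1)*(211 - 203) = (3 + (⅓)*1²)*(211 - 203) = (3 + (⅓)*1)*8 = (3 + ⅓)*8 = (10/3)*8 = 80/3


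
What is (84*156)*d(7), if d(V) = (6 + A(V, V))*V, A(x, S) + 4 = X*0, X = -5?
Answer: 183456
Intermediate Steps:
A(x, S) = -4 (A(x, S) = -4 - 5*0 = -4 + 0 = -4)
d(V) = 2*V (d(V) = (6 - 4)*V = 2*V)
(84*156)*d(7) = (84*156)*(2*7) = 13104*14 = 183456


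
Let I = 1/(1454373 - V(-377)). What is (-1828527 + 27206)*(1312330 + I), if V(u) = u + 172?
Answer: -3438517062997844861/1454578 ≈ -2.3639e+12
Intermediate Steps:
V(u) = 172 + u
I = 1/1454578 (I = 1/(1454373 - (172 - 377)) = 1/(1454373 - 1*(-205)) = 1/(1454373 + 205) = 1/1454578 ≈ 6.8748e-7)
(-1828527 + 27206)*(1312330 + I) = (-1828527 + 27206)*(1312330 + 1/1454578) = -1801321*1908886346741/1454578 = -3438517062997844861/1454578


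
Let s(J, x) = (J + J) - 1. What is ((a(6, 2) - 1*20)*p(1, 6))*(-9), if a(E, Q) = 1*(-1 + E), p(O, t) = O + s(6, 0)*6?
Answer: 9045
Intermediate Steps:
s(J, x) = -1 + 2*J (s(J, x) = 2*J - 1 = -1 + 2*J)
p(O, t) = 66 + O (p(O, t) = O + (-1 + 2*6)*6 = O + (-1 + 12)*6 = O + 11*6 = O + 66 = 66 + O)
a(E, Q) = -1 + E
((a(6, 2) - 1*20)*p(1, 6))*(-9) = (((-1 + 6) - 1*20)*(66 + 1))*(-9) = ((5 - 20)*67)*(-9) = -15*67*(-9) = -1005*(-9) = 9045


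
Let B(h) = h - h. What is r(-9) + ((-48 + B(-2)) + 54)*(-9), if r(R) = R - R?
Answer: -54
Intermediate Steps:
r(R) = 0
B(h) = 0
r(-9) + ((-48 + B(-2)) + 54)*(-9) = 0 + ((-48 + 0) + 54)*(-9) = 0 + (-48 + 54)*(-9) = 0 + 6*(-9) = 0 - 54 = -54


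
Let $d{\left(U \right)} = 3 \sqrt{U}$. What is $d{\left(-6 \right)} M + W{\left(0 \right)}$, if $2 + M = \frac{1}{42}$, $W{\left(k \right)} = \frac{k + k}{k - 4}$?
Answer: $- \frac{83 i \sqrt{6}}{14} \approx - 14.522 i$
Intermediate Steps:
$W{\left(k \right)} = \frac{2 k}{-4 + k}$
$M = - \frac{83}{42}$ ($M = -2 + \frac{1}{42} = - \frac{83}{42} \approx -1.9762$)
$d{\left(-6 \right)} M + W{\left(0 \right)} = 3 \sqrt{-6} \left(- \frac{83}{42}\right) + 2 \cdot 0 \frac{1}{-4 + 0} = 3 i \sqrt{6} \left(- \frac{83}{42}\right) + 2 \cdot 0 \frac{1}{-4} = 3 i \sqrt{6} \left(- \frac{83}{42}\right) + 2 \cdot 0 \left(- \frac{1}{4}\right) = - \frac{83 i \sqrt{6}}{14} + 0 = - \frac{83 i \sqrt{6}}{14}$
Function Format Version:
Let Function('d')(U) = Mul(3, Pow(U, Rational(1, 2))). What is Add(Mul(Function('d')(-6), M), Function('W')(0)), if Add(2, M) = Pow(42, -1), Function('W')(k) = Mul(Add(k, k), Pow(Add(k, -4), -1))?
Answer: Mul(Rational(-83, 14), I, Pow(6, Rational(1, 2))) ≈ Mul(-14.522, I)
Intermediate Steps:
Function('W')(k) = Mul(2, k, Pow(Add(-4, k), -1)) (Function('W')(k) = Mul(Mul(2, k), Pow(Add(-4, k), -1)) = Mul(2, k, Pow(Add(-4, k), -1)))
M = Rational(-83, 42) (M = Add(-2, Pow(42, -1)) = Add(-2, Rational(1, 42)) = Rational(-83, 42) ≈ -1.9762)
Add(Mul(Function('d')(-6), M), Function('W')(0)) = Add(Mul(Mul(3, Pow(-6, Rational(1, 2))), Rational(-83, 42)), Mul(2, 0, Pow(Add(-4, 0), -1))) = Add(Mul(Mul(3, Mul(I, Pow(6, Rational(1, 2)))), Rational(-83, 42)), Mul(2, 0, Pow(-4, -1))) = Add(Mul(Mul(3, I, Pow(6, Rational(1, 2))), Rational(-83, 42)), Mul(2, 0, Rational(-1, 4))) = Add(Mul(Rational(-83, 14), I, Pow(6, Rational(1, 2))), 0) = Mul(Rational(-83, 14), I, Pow(6, Rational(1, 2)))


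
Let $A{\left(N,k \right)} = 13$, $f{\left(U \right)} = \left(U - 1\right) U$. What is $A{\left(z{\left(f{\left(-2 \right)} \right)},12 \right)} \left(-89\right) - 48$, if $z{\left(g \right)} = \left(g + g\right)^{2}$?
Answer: $-1205$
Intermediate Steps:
$f{\left(U \right)} = U \left(-1 + U\right)$ ($f{\left(U \right)} = \left(-1 + U\right) U = U \left(-1 + U\right)$)
$z{\left(g \right)} = 4 g^{2}$ ($z{\left(g \right)} = \left(2 g\right)^{2} = 4 g^{2}$)
$A{\left(z{\left(f{\left(-2 \right)} \right)},12 \right)} \left(-89\right) - 48 = 13 \left(-89\right) - 48 = -1157 - 48 = -1205$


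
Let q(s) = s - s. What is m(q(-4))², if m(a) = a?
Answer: 0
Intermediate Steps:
q(s) = 0
m(q(-4))² = 0² = 0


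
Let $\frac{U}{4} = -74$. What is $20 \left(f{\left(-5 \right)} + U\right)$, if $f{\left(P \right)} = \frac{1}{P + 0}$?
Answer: $-5924$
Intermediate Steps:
$U = -296$ ($U = 4 \left(-74\right) = -296$)
$f{\left(P \right)} = \frac{1}{P}$
$20 \left(f{\left(-5 \right)} + U\right) = 20 \left(\frac{1}{-5} - 296\right) = 20 \left(- \frac{1}{5} - 296\right) = 20 \left(- \frac{1481}{5}\right) = -5924$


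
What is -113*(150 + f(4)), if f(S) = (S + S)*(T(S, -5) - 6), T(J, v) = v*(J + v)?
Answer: -16046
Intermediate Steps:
f(S) = 2*S*(19 - 5*S) (f(S) = (S + S)*(-5*(S - 5) - 6) = (2*S)*(-5*(-5 + S) - 6) = (2*S)*((25 - 5*S) - 6) = (2*S)*(19 - 5*S) = 2*S*(19 - 5*S))
-113*(150 + f(4)) = -113*(150 + 2*4*(19 - 5*4)) = -113*(150 + 2*4*(19 - 20)) = -113*(150 + 2*4*(-1)) = -113*(150 - 8) = -113*142 = -16046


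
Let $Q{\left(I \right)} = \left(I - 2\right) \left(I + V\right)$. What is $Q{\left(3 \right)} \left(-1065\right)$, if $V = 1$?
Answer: $-4260$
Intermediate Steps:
$Q{\left(I \right)} = \left(1 + I\right) \left(-2 + I\right)$ ($Q{\left(I \right)} = \left(I - 2\right) \left(I + 1\right) = \left(-2 + I\right) \left(1 + I\right) = \left(1 + I\right) \left(-2 + I\right)$)
$Q{\left(3 \right)} \left(-1065\right) = \left(-2 + 3^{2} - 3\right) \left(-1065\right) = \left(-2 + 9 - 3\right) \left(-1065\right) = 4 \left(-1065\right) = -4260$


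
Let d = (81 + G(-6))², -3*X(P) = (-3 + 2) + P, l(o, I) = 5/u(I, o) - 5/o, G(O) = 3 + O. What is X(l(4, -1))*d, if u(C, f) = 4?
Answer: 2028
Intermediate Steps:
l(o, I) = 5/4 - 5/o
X(P) = ⅓ - P/3 (X(P) = -((-3 + 2) + P)/3 = -(-1 + P)/3 = ⅓ - P/3)
d = 6084 (d = (81 + (3 - 6))² = (81 - 3)² = 78² = 6084)
X(l(4, -1))*d = (⅓ - (5/4 - 5/4)/3)*6084 = (⅓ - ⅓*0)*6084 = (⅓ + 0)*6084 = (⅓)*6084 = 2028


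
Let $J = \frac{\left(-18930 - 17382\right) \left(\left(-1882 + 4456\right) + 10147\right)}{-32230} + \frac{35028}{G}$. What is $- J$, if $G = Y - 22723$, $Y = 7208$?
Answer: $- \frac{716563667784}{50004845} \approx -14330.0$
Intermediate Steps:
$G = -15515$ ($G = 7208 - 22723 = -15515$)
$J = \frac{716563667784}{50004845}$ ($J = \frac{\left(-18930 - 17382\right) \left(\left(-1882 + 4456\right) + 10147\right)}{-32230} + \frac{35028}{-15515} = - 36312 \left(2574 + 10147\right) \left(- \frac{1}{32230}\right) + 35028 \left(- \frac{1}{15515}\right) = \left(-36312\right) 12721 \left(- \frac{1}{32230}\right) - \frac{35028}{15515} = \left(-461924952\right) \left(- \frac{1}{32230}\right) - \frac{35028}{15515} = \frac{230962476}{16115} - \frac{35028}{15515} = \frac{716563667784}{50004845} \approx 14330.0$)
$- J = \left(-1\right) \frac{716563667784}{50004845} = - \frac{716563667784}{50004845}$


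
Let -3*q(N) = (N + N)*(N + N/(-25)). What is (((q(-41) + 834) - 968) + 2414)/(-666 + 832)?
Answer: 15052/2075 ≈ 7.2540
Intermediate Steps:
q(N) = -16*N²/25 (q(N) = -(N + N)*(N + N/(-25))/3 = -2*N*(N + N*(-1/25))/3 = -2*N*(N - N/25)/3 = -2*N*24*N/25/3 = -16*N²/25)
(((q(-41) + 834) - 968) + 2414)/(-666 + 832) = (((-16/25*(-41)² + 834) - 968) + 2414)/(-666 + 832) = (((-16/25*1681 + 834) - 968) + 2414)/166 = (((-26896/25 + 834) - 968) + 2414)*(1/166) = ((-6046/25 - 968) + 2414)*(1/166) = (-30246/25 + 2414)*(1/166) = (30104/25)*(1/166) = 15052/2075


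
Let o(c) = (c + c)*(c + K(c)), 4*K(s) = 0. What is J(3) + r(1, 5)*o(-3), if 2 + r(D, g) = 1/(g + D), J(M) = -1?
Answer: -34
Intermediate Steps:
K(s) = 0 (K(s) = (1/4)*0 = 0)
o(c) = 2*c**2 (o(c) = (c + c)*(c + 0) = (2*c)*c = 2*c**2)
r(D, g) = -2 + 1/(D + g) (r(D, g) = -2 + 1/(g + D) = -2 + 1/(D + g))
J(3) + r(1, 5)*o(-3) = -1 + ((1 - 2*1 - 2*5)/(1 + 5))*(2*(-3)**2) = -1 + ((1 - 2 - 10)/6)*(2*9) = -1 + ((1/6)*(-11))*18 = -1 - 11/6*18 = -1 - 33 = -34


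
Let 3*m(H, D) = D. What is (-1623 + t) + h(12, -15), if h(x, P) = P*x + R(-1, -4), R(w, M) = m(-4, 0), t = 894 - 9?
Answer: -918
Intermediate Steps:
t = 885
m(H, D) = D/3
R(w, M) = 0 (R(w, M) = (⅓)*0 = 0)
h(x, P) = P*x (h(x, P) = P*x + 0 = P*x)
(-1623 + t) + h(12, -15) = (-1623 + 885) - 15*12 = -738 - 180 = -918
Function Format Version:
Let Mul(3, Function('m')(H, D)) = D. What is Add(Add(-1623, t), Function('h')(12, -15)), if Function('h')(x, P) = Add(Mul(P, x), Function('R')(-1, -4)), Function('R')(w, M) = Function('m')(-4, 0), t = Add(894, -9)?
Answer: -918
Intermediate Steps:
t = 885
Function('m')(H, D) = Mul(Rational(1, 3), D)
Function('R')(w, M) = 0 (Function('R')(w, M) = Mul(Rational(1, 3), 0) = 0)
Function('h')(x, P) = Mul(P, x) (Function('h')(x, P) = Add(Mul(P, x), 0) = Mul(P, x))
Add(Add(-1623, t), Function('h')(12, -15)) = Add(Add(-1623, 885), Mul(-15, 12)) = Add(-738, -180) = -918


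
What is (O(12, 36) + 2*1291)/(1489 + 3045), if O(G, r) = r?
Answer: 1309/2267 ≈ 0.57742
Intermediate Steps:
(O(12, 36) + 2*1291)/(1489 + 3045) = (36 + 2*1291)/(1489 + 3045) = (36 + 2582)/4534 = 2618*(1/4534) = 1309/2267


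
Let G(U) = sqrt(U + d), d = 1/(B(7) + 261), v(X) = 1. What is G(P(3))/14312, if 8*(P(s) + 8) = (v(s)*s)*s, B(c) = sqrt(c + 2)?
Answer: I*sqrt(29931)/944592 ≈ 0.00018315*I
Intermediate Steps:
B(c) = sqrt(2 + c)
d = 1/264 (d = 1/(sqrt(2 + 7) + 261) = 1/(sqrt(9) + 261) = 1/(3 + 261) = 1/264 ≈ 0.0037879)
P(s) = -8 + s**2/8 (P(s) = -8 + ((1*s)*s)/8 = -8 + (s*s)/8 = -8 + s**2/8)
G(U) = sqrt(1/264 + U) (G(U) = sqrt(U + 1/264) = sqrt(1/264 + U))
G(P(3))/14312 = (sqrt(66 + 17424*(-8 + (1/8)*3**2))/132)/14312 = (sqrt(66 + 17424*(-8 + (1/8)*9))/132)*(1/14312) = (sqrt(66 + 17424*(-8 + 9/8))/132)*(1/14312) = (sqrt(66 + 17424*(-55/8))/132)*(1/14312) = (sqrt(66 - 119790)/132)*(1/14312) = (sqrt(-119724)/132)*(1/14312) = ((2*I*sqrt(29931))/132)*(1/14312) = (I*sqrt(29931)/66)*(1/14312) = I*sqrt(29931)/944592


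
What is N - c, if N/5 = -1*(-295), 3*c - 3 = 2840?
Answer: 1582/3 ≈ 527.33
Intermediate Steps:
c = 2843/3 (c = 1 + (⅓)*2840 = 1 + 2840/3 = 2843/3 ≈ 947.67)
N = 1475 (N = 5*(-1*(-295)) = 5*295 = 1475)
N - c = 1475 - 1*2843/3 = 1475 - 2843/3 = 1582/3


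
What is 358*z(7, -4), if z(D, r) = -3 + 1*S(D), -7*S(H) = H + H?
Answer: -1790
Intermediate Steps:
S(H) = -2*H/7 (S(H) = -(H + H)/7 = -2*H/7)
z(D, r) = -3 - 2*D/7 (z(D, r) = -3 + 1*(-2*D/7) = -3 - 2*D/7)
358*z(7, -4) = 358*(-3 - 2/7*7) = 358*(-3 - 2) = 358*(-5) = -1790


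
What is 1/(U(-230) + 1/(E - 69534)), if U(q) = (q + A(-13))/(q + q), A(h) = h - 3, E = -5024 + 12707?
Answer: 14225730/7607443 ≈ 1.8700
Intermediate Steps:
E = 7683
A(h) = -3 + h
U(q) = (-16 + q)/(2*q) (U(q) = (q + (-3 - 13))/(q + q) = (q - 16)/((2*q)) = (-16 + q)*(1/(2*q)) = (-16 + q)/(2*q))
1/(U(-230) + 1/(E - 69534)) = 1/((½)*(-16 - 230)/(-230) + 1/(7683 - 69534)) = 1/((½)*(-1/230)*(-246) + 1/(-61851)) = 1/(123/230 - 1/61851) = 1/(7607443/14225730) = 14225730/7607443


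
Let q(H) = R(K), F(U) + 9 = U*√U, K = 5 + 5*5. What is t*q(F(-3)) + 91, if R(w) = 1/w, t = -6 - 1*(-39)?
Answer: 921/10 ≈ 92.100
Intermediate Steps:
t = 33 (t = -6 + 39 = 33)
K = 30 (K = 5 + 25 = 30)
F(U) = -9 + U^(3/2) (F(U) = -9 + U*√U = -9 + U^(3/2))
q(H) = 1/30
t*q(F(-3)) + 91 = 33*(1/30) + 91 = 11/10 + 91 = 921/10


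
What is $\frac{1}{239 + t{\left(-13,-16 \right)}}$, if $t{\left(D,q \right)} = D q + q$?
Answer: $\frac{1}{431} \approx 0.0023202$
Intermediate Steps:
$t{\left(D,q \right)} = q + D q$
$\frac{1}{239 + t{\left(-13,-16 \right)}} = \frac{1}{239 - 16 \left(1 - 13\right)} = \frac{1}{239 - -192} = \frac{1}{239 + 192} = \frac{1}{431}$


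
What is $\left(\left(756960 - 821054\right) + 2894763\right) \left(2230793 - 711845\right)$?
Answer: $4299639016212$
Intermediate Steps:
$\left(\left(756960 - 821054\right) + 2894763\right) \left(2230793 - 711845\right) = \left(\left(756960 - 821054\right) + 2894763\right) 1518948 = \left(-64094 + 2894763\right) 1518948 = 2830669 \cdot 1518948 = 4299639016212$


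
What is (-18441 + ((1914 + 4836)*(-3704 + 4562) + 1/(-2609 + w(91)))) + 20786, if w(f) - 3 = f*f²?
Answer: 4350974810426/750965 ≈ 5.7938e+6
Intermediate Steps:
w(f) = 3 + f³ (w(f) = 3 + f*f² = 3 + f³)
(-18441 + ((1914 + 4836)*(-3704 + 4562) + 1/(-2609 + w(91)))) + 20786 = (-18441 + ((1914 + 4836)*(-3704 + 4562) + 1/(-2609 + (3 + 91³)))) + 20786 = (-18441 + (6750*858 + 1/(-2609 + (3 + 753571)))) + 20786 = (-18441 + (5791500 + 1/(-2609 + 753574))) + 20786 = (-18441 + (5791500 + 1/750965)) + 20786 = (-18441 + 4349213797501/750965) + 20786 = 4335365251936/750965 + 20786 = 4350974810426/750965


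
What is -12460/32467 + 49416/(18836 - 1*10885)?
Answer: 1505319812/258145117 ≈ 5.8313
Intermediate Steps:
-12460/32467 + 49416/(18836 - 1*10885) = -12460*1/32467 + 49416/(18836 - 10885) = -12460/32467 + 49416/7951 = 1505319812/258145117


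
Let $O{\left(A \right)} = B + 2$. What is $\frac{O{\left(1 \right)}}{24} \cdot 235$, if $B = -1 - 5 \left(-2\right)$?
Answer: $\frac{2585}{24} \approx 107.71$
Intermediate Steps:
$B = 9$ ($B = -1 - -10 = -1 + 10 = 9$)
$O{\left(A \right)} = 11$ ($O{\left(A \right)} = 9 + 2 = 11$)
$\frac{O{\left(1 \right)}}{24} \cdot 235 = \frac{11}{24} \cdot 235 = \frac{2585}{24}$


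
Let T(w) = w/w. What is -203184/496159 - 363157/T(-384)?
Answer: -180183817147/496159 ≈ -3.6316e+5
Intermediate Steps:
T(w) = 1
-203184/496159 - 363157/T(-384) = -203184/496159 - 363157/1 = -203184*1/496159 - 363157*1 = -203184/496159 - 363157 = -180183817147/496159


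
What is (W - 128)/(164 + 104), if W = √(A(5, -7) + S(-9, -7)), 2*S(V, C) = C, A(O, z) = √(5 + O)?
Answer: -32/67 + I*√(14 - 4*√10)/536 ≈ -0.47761 + 0.0021684*I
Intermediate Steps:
S(V, C) = C/2
W = √(-7/2 + √10) (W = √(√(5 + 5) + (½)*(-7)) = √(√10 - 7/2) = √(-7/2 + √10) ≈ 0.58114*I)
(W - 128)/(164 + 104) = (√(-14 + 4*√10)/2 - 128)/(164 + 104) = (-128 + √(-14 + 4*√10)/2)/268 = -32/67 + √(-14 + 4*√10)/536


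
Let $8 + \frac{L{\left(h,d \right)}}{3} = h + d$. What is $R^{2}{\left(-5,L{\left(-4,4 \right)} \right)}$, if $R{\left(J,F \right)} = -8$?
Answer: $64$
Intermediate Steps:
$L{\left(h,d \right)} = -24 + 3 d + 3 h$ ($L{\left(h,d \right)} = -24 + 3 \left(h + d\right) = -24 + 3 \left(d + h\right) = -24 + \left(3 d + 3 h\right) = -24 + 3 d + 3 h$)
$R^{2}{\left(-5,L{\left(-4,4 \right)} \right)} = \left(-8\right)^{2} = 64$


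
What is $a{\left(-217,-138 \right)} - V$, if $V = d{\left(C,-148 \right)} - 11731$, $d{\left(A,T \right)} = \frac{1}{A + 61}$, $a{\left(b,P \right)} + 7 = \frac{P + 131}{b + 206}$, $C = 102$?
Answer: $\frac{21022262}{1793} \approx 11725.0$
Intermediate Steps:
$a{\left(b,P \right)} = -7 + \frac{131 + P}{206 + b}$ ($a{\left(b,P \right)} = -7 + \frac{P + 131}{b + 206} = -7 + \frac{131 + P}{206 + b}$)
$d{\left(A,T \right)} = \frac{1}{61 + A}$
$V = - \frac{1912152}{163}$ ($V = \frac{1}{61 + 102} - 11731 = \frac{1}{163} - 11731 = - \frac{1912152}{163} \approx -11731.0$)
$a{\left(-217,-138 \right)} - V = \frac{-1311 - 138 - -1519}{206 - 217} - - \frac{1912152}{163} = \frac{-1311 - 138 + 1519}{-11} + \frac{1912152}{163} = \left(- \frac{1}{11}\right) 70 + \frac{1912152}{163} = - \frac{70}{11} + \frac{1912152}{163} = \frac{21022262}{1793}$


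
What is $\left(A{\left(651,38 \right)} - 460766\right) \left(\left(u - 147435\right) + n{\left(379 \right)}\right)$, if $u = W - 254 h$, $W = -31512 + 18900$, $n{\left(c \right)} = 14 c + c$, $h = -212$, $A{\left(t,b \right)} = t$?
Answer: $46247999110$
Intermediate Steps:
$n{\left(c \right)} = 15 c$
$W = -12612$
$u = 41236$ ($u = -12612 - 254 \left(-212\right) = -12612 - -53848 = -12612 + 53848 = 41236$)
$\left(A{\left(651,38 \right)} - 460766\right) \left(\left(u - 147435\right) + n{\left(379 \right)}\right) = \left(651 - 460766\right) \left(\left(41236 - 147435\right) + 15 \cdot 379\right) = - 460115 \left(\left(41236 - 147435\right) + 5685\right) = - 460115 \left(-106199 + 5685\right) = \left(-460115\right) \left(-100514\right) = 46247999110$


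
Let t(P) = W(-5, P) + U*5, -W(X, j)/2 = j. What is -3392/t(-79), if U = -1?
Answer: -3392/153 ≈ -22.170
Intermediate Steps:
W(X, j) = -2*j
t(P) = -5 - 2*P (t(P) = -2*P - 1*5 = -2*P - 5 = -5 - 2*P)
-3392/t(-79) = -3392/(-5 - 2*(-79)) = -3392/(-5 + 158) = -3392/153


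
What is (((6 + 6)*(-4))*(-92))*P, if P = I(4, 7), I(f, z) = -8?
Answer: -35328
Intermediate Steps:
P = -8
(((6 + 6)*(-4))*(-92))*P = (((6 + 6)*(-4))*(-92))*(-8) = ((12*(-4))*(-92))*(-8) = -48*(-92)*(-8) = 4416*(-8) = -35328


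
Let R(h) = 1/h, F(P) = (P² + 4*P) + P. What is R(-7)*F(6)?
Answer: -66/7 ≈ -9.4286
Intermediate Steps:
F(P) = P² + 5*P
R(-7)*F(6) = (6*(5 + 6))/(-7) = -6*11/7 = -⅐*66 = -66/7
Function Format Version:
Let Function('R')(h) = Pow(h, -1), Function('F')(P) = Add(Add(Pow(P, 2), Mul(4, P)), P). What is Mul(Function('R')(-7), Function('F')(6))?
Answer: Rational(-66, 7) ≈ -9.4286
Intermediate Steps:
Function('F')(P) = Add(Pow(P, 2), Mul(5, P))
Mul(Function('R')(-7), Function('F')(6)) = Mul(Pow(-7, -1), Mul(6, Add(5, 6))) = Mul(Rational(-1, 7), Mul(6, 11)) = Mul(Rational(-1, 7), 66) = Rational(-66, 7)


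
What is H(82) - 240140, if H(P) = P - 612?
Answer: -240670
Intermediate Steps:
H(P) = -612 + P
H(82) - 240140 = (-612 + 82) - 240140 = -530 - 240140 = -240670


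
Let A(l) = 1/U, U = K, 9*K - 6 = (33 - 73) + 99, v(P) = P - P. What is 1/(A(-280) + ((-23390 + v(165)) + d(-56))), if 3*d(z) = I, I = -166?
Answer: -195/4571813 ≈ -4.2653e-5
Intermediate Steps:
d(z) = -166/3 (d(z) = (⅓)*(-166) = -166/3)
v(P) = 0
K = 65/9 (K = ⅔ + ((33 - 73) + 99)/9 = ⅔ + (-40 + 99)/9 = ⅔ + (⅑)*59 = ⅔ + 59/9 = 65/9 ≈ 7.2222)
U = 65/9 ≈ 7.2222
A(l) = 9/65 (A(l) = 1/(65/9) = 9/65)
1/(A(-280) + ((-23390 + v(165)) + d(-56))) = 1/(9/65 + ((-23390 + 0) - 166/3)) = 1/(9/65 + (-23390 - 166/3)) = 1/(9/65 - 70336/3) = 1/(-4571813/195) = -195/4571813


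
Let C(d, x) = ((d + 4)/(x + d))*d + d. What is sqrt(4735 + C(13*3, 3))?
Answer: sqrt(943530)/14 ≈ 69.382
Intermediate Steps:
C(d, x) = d + d*(4 + d)/(d + x) (C(d, x) = ((4 + d)/(d + x))*d + d = d*(4 + d)/(d + x) + d = d + d*(4 + d)/(d + x))
sqrt(4735 + C(13*3, 3)) = sqrt(4735 + (13*3)*(4 + 3 + 2*(13*3))/(13*3 + 3)) = sqrt(4735 + 39*(4 + 3 + 2*39)/(39 + 3)) = sqrt(4735 + 39*(4 + 3 + 78)/42) = sqrt(4735 + 39*(1/42)*85) = sqrt(4735 + 1105/14) = sqrt(67395/14) = sqrt(943530)/14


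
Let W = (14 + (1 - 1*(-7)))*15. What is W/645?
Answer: 22/43 ≈ 0.51163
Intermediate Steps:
W = 330 (W = (14 + (1 + 7))*15 = (14 + 8)*15 = 22*15 = 330)
W/645 = 330/645 = 330*(1/645) = 22/43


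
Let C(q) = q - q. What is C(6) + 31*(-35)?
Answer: -1085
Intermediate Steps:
C(q) = 0
C(6) + 31*(-35) = 0 + 31*(-35) = 0 - 1085 = -1085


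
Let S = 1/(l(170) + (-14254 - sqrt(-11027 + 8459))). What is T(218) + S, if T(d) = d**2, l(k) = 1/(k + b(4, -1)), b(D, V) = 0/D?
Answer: 279054781843356854/5871870681241 + 57800*I*sqrt(642)/5871870681241 ≈ 47524.0 + 2.4941e-7*I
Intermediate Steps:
b(D, V) = 0
l(k) = 1/k (l(k) = 1/(k + 0) = 1/k)
S = 1/(-2423179/170 - 2*I*sqrt(642)) (S = 1/(1/170 + (-14254 - sqrt(-11027 + 8459))) = 1/(1/170 + (-14254 - sqrt(-2568))) = 1/(1/170 + (-14254 - 2*I*sqrt(642))) = 1/(-2423179/170 - 2*I*sqrt(642)) ≈ -7.0155e-5 + 2.494e-7*I)
T(218) + S = 218**2 + (-411940430/5871870681241 + 57800*I*sqrt(642)/5871870681241) = 47524 + (-411940430/5871870681241 + 57800*I*sqrt(642)/5871870681241) = 279054781843356854/5871870681241 + 57800*I*sqrt(642)/5871870681241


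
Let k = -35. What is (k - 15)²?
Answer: 2500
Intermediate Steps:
(k - 15)² = (-35 - 15)² = (-50)² = 2500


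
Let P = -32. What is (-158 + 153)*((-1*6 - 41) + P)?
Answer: 395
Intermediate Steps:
(-158 + 153)*((-1*6 - 41) + P) = (-158 + 153)*((-1*6 - 41) - 32) = -5*((-6 - 41) - 32) = -5*(-47 - 32) = -5*(-79) = 395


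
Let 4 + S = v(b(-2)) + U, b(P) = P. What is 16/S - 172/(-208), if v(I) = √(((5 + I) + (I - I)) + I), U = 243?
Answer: 697/780 ≈ 0.89359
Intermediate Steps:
v(I) = √(5 + 2*I) (v(I) = √(((5 + I) + 0) + I) = √((5 + I) + I) = √(5 + 2*I))
S = 240 (S = -4 + (√(5 + 2*(-2)) + 243) = -4 + (√(5 - 4) + 243) = -4 + (√1 + 243) = -4 + (1 + 243) = -4 + 244 = 240)
16/S - 172/(-208) = 16/240 - 172/(-208) = 16*(1/240) - 172*(-1/208) = 1/15 + 43/52 = 697/780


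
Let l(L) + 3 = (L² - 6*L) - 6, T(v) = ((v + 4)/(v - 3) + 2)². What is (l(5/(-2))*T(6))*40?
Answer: 125440/9 ≈ 13938.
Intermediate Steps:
T(v) = (2 + (4 + v)/(-3 + v))² (T(v) = ((4 + v)/(-3 + v) + 2)² = (2 + (4 + v)/(-3 + v))²)
l(L) = -9 + L² - 6*L (l(L) = -3 + ((L² - 6*L) - 6) = -3 + (-6 + L² - 6*L) = -9 + L² - 6*L)
(l(5/(-2))*T(6))*40 = ((-9 + (5/(-2))² - 30/(-2))*((-2 + 3*6)²/(-3 + 6)²))*40 = ((-9 + (5*(-½))² - 30*(-1)/2)*((-2 + 18)²/3²))*40 = ((-9 + (-5/2)² - 6*(-5/2))*((⅑)*16²))*40 = ((-9 + 25/4 + 15)*((⅑)*256))*40 = ((49/4)*(256/9))*40 = (3136/9)*40 = 125440/9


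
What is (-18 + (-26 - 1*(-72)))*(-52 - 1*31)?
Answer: -2324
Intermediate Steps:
(-18 + (-26 - 1*(-72)))*(-52 - 1*31) = (-18 + (-26 + 72))*(-52 - 31) = (-18 + 46)*(-83) = 28*(-83) = -2324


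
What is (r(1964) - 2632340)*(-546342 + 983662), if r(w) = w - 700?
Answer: -1150622156320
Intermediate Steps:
r(w) = -700 + w
(r(1964) - 2632340)*(-546342 + 983662) = ((-700 + 1964) - 2632340)*(-546342 + 983662) = (1264 - 2632340)*437320 = -2631076*437320 = -1150622156320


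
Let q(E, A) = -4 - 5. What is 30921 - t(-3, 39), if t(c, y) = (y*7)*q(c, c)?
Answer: 33378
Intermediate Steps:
q(E, A) = -9
t(c, y) = -63*y (t(c, y) = (y*7)*(-9) = (7*y)*(-9) = -63*y)
30921 - t(-3, 39) = 30921 - (-63)*39 = 30921 - 1*(-2457) = 30921 + 2457 = 33378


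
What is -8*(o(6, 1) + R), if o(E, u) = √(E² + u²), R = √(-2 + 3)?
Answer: -8 - 8*√37 ≈ -56.662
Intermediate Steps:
R = 1 (R = √1 = 1)
-8*(o(6, 1) + R) = -8*(√(6² + 1²) + 1) = -8*(√(36 + 1) + 1) = -8*(√37 + 1) = -8*(1 + √37) = -8 - 8*√37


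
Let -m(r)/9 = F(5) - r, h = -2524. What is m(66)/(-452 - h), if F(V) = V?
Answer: 549/2072 ≈ 0.26496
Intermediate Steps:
m(r) = -45 + 9*r (m(r) = -9*(5 - r) = -45 + 9*r)
m(66)/(-452 - h) = (-45 + 9*66)/(-452 - 1*(-2524)) = (-45 + 594)/(-452 + 2524) = 549/2072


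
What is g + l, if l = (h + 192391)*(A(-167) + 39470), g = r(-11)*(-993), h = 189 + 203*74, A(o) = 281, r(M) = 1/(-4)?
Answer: 33009549401/4 ≈ 8.2524e+9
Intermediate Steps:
r(M) = -¼
h = 15211 (h = 189 + 15022 = 15211)
g = 993/4 (g = -¼*(-993) = 993/4 ≈ 248.25)
l = 8252387102 (l = (15211 + 192391)*(281 + 39470) = 207602*39751 = 8252387102)
g + l = 993/4 + 8252387102 = 33009549401/4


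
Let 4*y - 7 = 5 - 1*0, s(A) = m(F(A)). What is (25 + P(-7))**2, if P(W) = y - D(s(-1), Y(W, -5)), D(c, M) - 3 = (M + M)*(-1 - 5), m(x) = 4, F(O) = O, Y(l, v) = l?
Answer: 3481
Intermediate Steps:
s(A) = 4
y = 3 (y = 7/4 + (5 - 1*0)/4 = 7/4 + (5 + 0)/4 = 7/4 + (1/4)*5 = 7/4 + 5/4 = 3)
D(c, M) = 3 - 12*M (D(c, M) = 3 + (M + M)*(-1 - 5) = 3 + (2*M)*(-6) = 3 - 12*M)
P(W) = 12*W (P(W) = 3 - (3 - 12*W) = 3 + (-3 + 12*W) = 12*W)
(25 + P(-7))**2 = (25 + 12*(-7))**2 = (25 - 84)**2 = (-59)**2 = 3481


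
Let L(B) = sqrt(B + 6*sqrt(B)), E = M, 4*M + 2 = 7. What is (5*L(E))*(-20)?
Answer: -50*sqrt(5 + 12*sqrt(5)) ≈ -282.10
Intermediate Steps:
M = 5/4 (M = -1/2 + (1/4)*7 = -1/2 + 7/4 = 5/4 ≈ 1.2500)
E = 5/4 ≈ 1.2500
(5*L(E))*(-20) = (5*sqrt(5/4 + 6*sqrt(5/4)))*(-20) = (5*sqrt(5/4 + 6*(sqrt(5)/2)))*(-20) = (5*sqrt(5/4 + 3*sqrt(5)))*(-20) = -100*sqrt(5/4 + 3*sqrt(5))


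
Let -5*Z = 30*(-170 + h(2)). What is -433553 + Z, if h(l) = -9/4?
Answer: -865039/2 ≈ -4.3252e+5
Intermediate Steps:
h(l) = -9/4 (h(l) = -9*¼ = -9/4)
Z = 2067/2 (Z = -6*(-170 - 9/4) = -6*(-689)/4 = -⅕*(-10335/2) = 2067/2 ≈ 1033.5)
-433553 + Z = -433553 + 2067/2 = -865039/2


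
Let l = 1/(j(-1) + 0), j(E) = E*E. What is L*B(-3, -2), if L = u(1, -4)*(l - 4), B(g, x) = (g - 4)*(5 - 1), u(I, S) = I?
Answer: 84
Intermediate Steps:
j(E) = E**2
B(g, x) = -16 + 4*g (B(g, x) = (-4 + g)*4 = -16 + 4*g)
l = 1 (l = 1/((-1)**2 + 0) = 1/(1 + 0) = 1/1 = 1)
L = -3 (L = 1*(1 - 4) = 1*(-3) = -3)
L*B(-3, -2) = -3*(-16 + 4*(-3)) = -3*(-16 - 12) = -3*(-28) = 84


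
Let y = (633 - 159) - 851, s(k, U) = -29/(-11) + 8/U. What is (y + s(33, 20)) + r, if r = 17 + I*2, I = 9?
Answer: -18643/55 ≈ -338.96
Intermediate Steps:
s(k, U) = 29/11 + 8/U (s(k, U) = -29*(-1/11) + 8/U = 29/11 + 8/U)
y = -377 (y = 474 - 851 = -377)
r = 35 (r = 17 + 9*2 = 17 + 18 = 35)
(y + s(33, 20)) + r = (-377 + (29/11 + 8/20)) + 35 = (-377 + (29/11 + 8*(1/20))) + 35 = (-377 + (29/11 + ⅖)) + 35 = (-377 + 167/55) + 35 = -20568/55 + 35 = -18643/55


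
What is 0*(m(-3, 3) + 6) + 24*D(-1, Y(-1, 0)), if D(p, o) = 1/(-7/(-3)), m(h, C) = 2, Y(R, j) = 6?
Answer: 72/7 ≈ 10.286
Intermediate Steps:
D(p, o) = 3/7 (D(p, o) = 1/(-7*(-⅓)) = 1/(7/3) = 3/7)
0*(m(-3, 3) + 6) + 24*D(-1, Y(-1, 0)) = 0*(2 + 6) + 24*(3/7) = 0*8 + 72/7 = 0 + 72/7 = 72/7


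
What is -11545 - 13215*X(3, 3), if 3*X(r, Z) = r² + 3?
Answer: -64405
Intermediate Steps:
X(r, Z) = 1 + r²/3 (X(r, Z) = (r² + 3)/3 = (3 + r²)/3 = 1 + r²/3)
-11545 - 13215*X(3, 3) = -11545 - 13215*(1 + (⅓)*3²) = -11545 - 13215*(1 + (⅓)*9) = -11545 - 13215*(1 + 3) = -11545 - 13215*4 = -11545 - 52860 = -64405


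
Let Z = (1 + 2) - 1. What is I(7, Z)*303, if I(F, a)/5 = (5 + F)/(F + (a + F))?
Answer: 4545/4 ≈ 1136.3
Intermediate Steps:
Z = 2 (Z = 3 - 1 = 2)
I(F, a) = 5*(5 + F)/(a + 2*F) (I(F, a) = 5*((5 + F)/(F + (a + F))) = 5*((5 + F)/(F + (F + a))) = 5*((5 + F)/(a + 2*F)) = 5*(5 + F)/(a + 2*F))
I(7, Z)*303 = (5*(5 + 7)/(2 + 2*7))*303 = (5*12/(2 + 14))*303 = (5*12/16)*303 = (5*(1/16)*12)*303 = (15/4)*303 = 4545/4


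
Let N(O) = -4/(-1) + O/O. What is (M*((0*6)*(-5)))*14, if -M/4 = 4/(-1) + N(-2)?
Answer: 0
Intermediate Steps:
N(O) = 5 (N(O) = -4*(-1) + 1 = 4 + 1 = 5)
M = -4 (M = -4*(4/(-1) + 5) = -4*(4*(-1) + 5) = -4*(-4 + 5) = -4*1 = -4)
(M*((0*6)*(-5)))*14 = -4*0*6*(-5)*14 = -0*(-5)*14 = -4*0*14 = 0*14 = 0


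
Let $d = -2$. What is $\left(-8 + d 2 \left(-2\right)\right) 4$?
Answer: $0$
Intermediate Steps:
$\left(-8 + d 2 \left(-2\right)\right) 4 = \left(-8 + \left(-2\right) 2 \left(-2\right)\right) 4 = \left(-8 - -8\right) 4 = \left(-8 + 8\right) 4 = 0 \cdot 4 = 0$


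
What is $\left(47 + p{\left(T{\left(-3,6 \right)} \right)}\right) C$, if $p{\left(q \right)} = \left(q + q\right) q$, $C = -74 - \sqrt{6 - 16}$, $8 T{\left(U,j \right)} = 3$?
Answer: $- \frac{55981}{16} - \frac{1513 i \sqrt{10}}{32} \approx -3498.8 - 149.52 i$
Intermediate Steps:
$T{\left(U,j \right)} = \frac{3}{8}$ ($T{\left(U,j \right)} = \frac{1}{8} \cdot 3 = \frac{3}{8}$)
$C = -74 - i \sqrt{10}$ ($C = -74 - \sqrt{-10} = -74 - i \sqrt{10} \approx -74.0 - 3.1623 i$)
$p{\left(q \right)} = 2 q^{2}$ ($p{\left(q \right)} = 2 q q = 2 q^{2}$)
$\left(47 + p{\left(T{\left(-3,6 \right)} \right)}\right) C = \left(47 + 2 \left(\frac{3}{8}\right)^{2}\right) \left(-74 - i \sqrt{10}\right) = \left(47 + 2 \cdot \frac{9}{64}\right) \left(-74 - i \sqrt{10}\right) = \left(47 + \frac{9}{32}\right) \left(-74 - i \sqrt{10}\right) = \frac{1513 \left(-74 - i \sqrt{10}\right)}{32} = - \frac{55981}{16} - \frac{1513 i \sqrt{10}}{32}$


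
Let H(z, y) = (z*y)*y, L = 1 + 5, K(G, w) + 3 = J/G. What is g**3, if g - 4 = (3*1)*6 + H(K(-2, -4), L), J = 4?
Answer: -3944312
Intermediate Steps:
K(G, w) = -3 + 4/G
L = 6
H(z, y) = z*y**2 (H(z, y) = (y*z)*y = z*y**2)
g = -158 (g = 4 + ((3*1)*6 + (-3 + 4/(-2))*6**2) = 4 + (3*6 + (-3 + 4*(-1/2))*36) = 4 + (18 + (-3 - 2)*36) = 4 + (18 - 5*36) = 4 + (18 - 180) = 4 - 162 = -158)
g**3 = (-158)**3 = -3944312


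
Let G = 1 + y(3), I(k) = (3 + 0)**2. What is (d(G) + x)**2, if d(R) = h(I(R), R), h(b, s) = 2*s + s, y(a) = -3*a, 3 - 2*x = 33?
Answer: 1521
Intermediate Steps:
x = -15 (x = 3/2 - 1/2*33 = 3/2 - 33/2 = -15)
I(k) = 9 (I(k) = 3**2 = 9)
G = -8 (G = 1 - 3*3 = 1 - 9 = -8)
h(b, s) = 3*s
d(R) = 3*R
(d(G) + x)**2 = (3*(-8) - 15)**2 = (-24 - 15)**2 = (-39)**2 = 1521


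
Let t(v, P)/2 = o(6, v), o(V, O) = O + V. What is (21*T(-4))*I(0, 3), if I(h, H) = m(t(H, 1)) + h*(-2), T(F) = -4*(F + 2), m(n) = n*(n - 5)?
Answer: 39312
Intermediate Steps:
t(v, P) = 12 + 2*v (t(v, P) = 2*(v + 6) = 2*(6 + v) = 12 + 2*v)
m(n) = n*(-5 + n)
T(F) = -8 - 4*F (T(F) = -4*(2 + F) = -8 - 4*F)
I(h, H) = -2*h + (7 + 2*H)*(12 + 2*H) (I(h, H) = (12 + 2*H)*(-5 + (12 + 2*H)) + h*(-2) = (12 + 2*H)*(7 + 2*H) - 2*h = (7 + 2*H)*(12 + 2*H) - 2*h = -2*h + (7 + 2*H)*(12 + 2*H))
(21*T(-4))*I(0, 3) = (21*(-8 - 4*(-4)))*(-2*0 + 2*(6 + 3)*(7 + 2*3)) = (21*(-8 + 16))*(0 + 2*9*(7 + 6)) = (21*8)*(0 + 2*9*13) = 168*(0 + 234) = 168*234 = 39312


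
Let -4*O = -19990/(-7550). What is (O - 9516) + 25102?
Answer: 47067721/3020 ≈ 15585.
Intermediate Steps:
O = -1999/3020 (O = -(-9995)/(2*(-7550)) = -(-9995)*(-1)/(2*7550) = -¼*1999/755 = -1999/3020 ≈ -0.66192)
(O - 9516) + 25102 = (-1999/3020 - 9516) + 25102 = -28740319/3020 + 25102 = 47067721/3020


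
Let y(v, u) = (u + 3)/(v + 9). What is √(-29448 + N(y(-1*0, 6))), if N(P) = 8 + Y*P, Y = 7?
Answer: I*√29433 ≈ 171.56*I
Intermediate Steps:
y(v, u) = (3 + u)/(9 + v)
N(P) = 8 + 7*P
√(-29448 + N(y(-1*0, 6))) = √(-29448 + (8 + 7*((3 + 6)/(9 - 1*0)))) = √(-29448 + (8 + 7*(9/(9 + 0)))) = √(-29448 + (8 + 7*(9/9))) = √(-29448 + (8 + 7*((⅑)*9))) = √(-29448 + (8 + 7*1)) = √(-29448 + (8 + 7)) = √(-29448 + 15) = √(-29433) = I*√29433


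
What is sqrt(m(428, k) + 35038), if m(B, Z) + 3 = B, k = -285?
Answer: sqrt(35463) ≈ 188.32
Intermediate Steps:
m(B, Z) = -3 + B
sqrt(m(428, k) + 35038) = sqrt((-3 + 428) + 35038) = sqrt(425 + 35038) = sqrt(35463)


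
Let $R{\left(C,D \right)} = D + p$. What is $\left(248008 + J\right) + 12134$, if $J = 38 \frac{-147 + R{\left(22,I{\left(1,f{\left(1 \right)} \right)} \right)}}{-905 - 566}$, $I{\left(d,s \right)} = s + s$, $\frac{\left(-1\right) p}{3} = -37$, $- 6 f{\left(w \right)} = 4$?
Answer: $\frac{1148010902}{4413} \approx 2.6014 \cdot 10^{5}$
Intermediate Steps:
$f{\left(w \right)} = - \frac{2}{3}$ ($f{\left(w \right)} = \left(- \frac{1}{6}\right) 4 = - \frac{2}{3}$)
$p = 111$ ($p = \left(-3\right) \left(-37\right) = 111$)
$I{\left(d,s \right)} = 2 s$
$R{\left(C,D \right)} = 111 + D$ ($R{\left(C,D \right)} = D + 111 = 111 + D$)
$J = \frac{4256}{4413}$ ($J = 38 \frac{-147 + \left(111 + 2 \left(- \frac{2}{3}\right)\right)}{-905 - 566} = 38 \frac{-147 + \left(111 - \frac{4}{3}\right)}{-1471} = 38 \left(-147 + \frac{329}{3}\right) \left(- \frac{1}{1471}\right) = 38 \left(\left(- \frac{112}{3}\right) \left(- \frac{1}{1471}\right)\right) = 38 \cdot \frac{112}{4413} = \frac{4256}{4413} \approx 0.96442$)
$\left(248008 + J\right) + 12134 = \left(248008 + \frac{4256}{4413}\right) + 12134 = \frac{1094463560}{4413} + 12134 = \frac{1148010902}{4413}$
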